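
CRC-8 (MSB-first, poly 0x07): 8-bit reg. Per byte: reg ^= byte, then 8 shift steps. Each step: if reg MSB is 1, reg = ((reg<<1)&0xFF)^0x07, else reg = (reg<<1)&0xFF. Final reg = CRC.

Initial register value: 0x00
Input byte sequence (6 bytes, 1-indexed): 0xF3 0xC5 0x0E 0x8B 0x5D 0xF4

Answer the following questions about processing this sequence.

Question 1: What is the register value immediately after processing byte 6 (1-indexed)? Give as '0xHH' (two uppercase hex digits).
Answer: 0xF2

Derivation:
After byte 1 (0xF3): reg=0xD7
After byte 2 (0xC5): reg=0x7E
After byte 3 (0x0E): reg=0x57
After byte 4 (0x8B): reg=0x1A
After byte 5 (0x5D): reg=0xD2
After byte 6 (0xF4): reg=0xF2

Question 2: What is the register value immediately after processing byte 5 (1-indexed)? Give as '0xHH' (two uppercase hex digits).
Answer: 0xD2

Derivation:
After byte 1 (0xF3): reg=0xD7
After byte 2 (0xC5): reg=0x7E
After byte 3 (0x0E): reg=0x57
After byte 4 (0x8B): reg=0x1A
After byte 5 (0x5D): reg=0xD2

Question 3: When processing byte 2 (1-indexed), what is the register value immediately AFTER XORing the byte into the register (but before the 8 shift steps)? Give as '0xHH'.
Register before byte 2: 0xD7
Byte 2: 0xC5
0xD7 XOR 0xC5 = 0x12

Answer: 0x12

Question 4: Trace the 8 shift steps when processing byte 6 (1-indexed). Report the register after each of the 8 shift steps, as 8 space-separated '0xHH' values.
After byte 1 (0xF3): reg=0xD7
After byte 2 (0xC5): reg=0x7E
After byte 3 (0x0E): reg=0x57
After byte 4 (0x8B): reg=0x1A
After byte 5 (0x5D): reg=0xD2
Register before byte 6: 0xD2
After XOR with byte 0xF4: 0x26

Answer: 0x4C 0x98 0x37 0x6E 0xDC 0xBF 0x79 0xF2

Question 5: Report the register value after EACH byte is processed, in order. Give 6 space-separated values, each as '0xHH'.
0xD7 0x7E 0x57 0x1A 0xD2 0xF2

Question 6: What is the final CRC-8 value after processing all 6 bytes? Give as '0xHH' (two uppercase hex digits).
Answer: 0xF2

Derivation:
After byte 1 (0xF3): reg=0xD7
After byte 2 (0xC5): reg=0x7E
After byte 3 (0x0E): reg=0x57
After byte 4 (0x8B): reg=0x1A
After byte 5 (0x5D): reg=0xD2
After byte 6 (0xF4): reg=0xF2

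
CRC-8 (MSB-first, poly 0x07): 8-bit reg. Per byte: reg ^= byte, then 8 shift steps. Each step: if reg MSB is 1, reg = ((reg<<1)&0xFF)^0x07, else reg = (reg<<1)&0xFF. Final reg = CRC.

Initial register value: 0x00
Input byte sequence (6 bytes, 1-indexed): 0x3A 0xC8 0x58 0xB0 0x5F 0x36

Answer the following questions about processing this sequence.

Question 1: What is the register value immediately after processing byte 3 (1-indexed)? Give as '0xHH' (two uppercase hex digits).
Answer: 0xAC

Derivation:
After byte 1 (0x3A): reg=0xA6
After byte 2 (0xC8): reg=0x0D
After byte 3 (0x58): reg=0xAC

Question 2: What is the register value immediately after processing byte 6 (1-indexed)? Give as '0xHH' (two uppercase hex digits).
Answer: 0x15

Derivation:
After byte 1 (0x3A): reg=0xA6
After byte 2 (0xC8): reg=0x0D
After byte 3 (0x58): reg=0xAC
After byte 4 (0xB0): reg=0x54
After byte 5 (0x5F): reg=0x31
After byte 6 (0x36): reg=0x15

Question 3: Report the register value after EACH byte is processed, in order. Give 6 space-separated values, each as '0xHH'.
0xA6 0x0D 0xAC 0x54 0x31 0x15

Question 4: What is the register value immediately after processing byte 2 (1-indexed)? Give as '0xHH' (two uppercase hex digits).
Answer: 0x0D

Derivation:
After byte 1 (0x3A): reg=0xA6
After byte 2 (0xC8): reg=0x0D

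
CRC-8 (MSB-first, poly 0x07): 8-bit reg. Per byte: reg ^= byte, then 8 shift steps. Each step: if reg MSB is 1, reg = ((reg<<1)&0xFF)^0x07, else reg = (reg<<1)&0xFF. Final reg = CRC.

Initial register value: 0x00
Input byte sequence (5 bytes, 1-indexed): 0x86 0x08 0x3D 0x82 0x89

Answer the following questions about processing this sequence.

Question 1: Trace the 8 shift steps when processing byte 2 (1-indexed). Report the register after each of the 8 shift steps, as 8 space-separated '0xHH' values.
After byte 1 (0x86): reg=0x9B
Register before byte 2: 0x9B
After XOR with byte 0x08: 0x93

Answer: 0x21 0x42 0x84 0x0F 0x1E 0x3C 0x78 0xF0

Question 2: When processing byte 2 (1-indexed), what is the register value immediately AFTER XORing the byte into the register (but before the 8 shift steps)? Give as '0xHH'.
Register before byte 2: 0x9B
Byte 2: 0x08
0x9B XOR 0x08 = 0x93

Answer: 0x93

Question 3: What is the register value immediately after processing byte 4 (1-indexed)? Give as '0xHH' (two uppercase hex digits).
After byte 1 (0x86): reg=0x9B
After byte 2 (0x08): reg=0xF0
After byte 3 (0x3D): reg=0x6D
After byte 4 (0x82): reg=0x83

Answer: 0x83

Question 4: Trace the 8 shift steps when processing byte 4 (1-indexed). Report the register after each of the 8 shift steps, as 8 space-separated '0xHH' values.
After byte 1 (0x86): reg=0x9B
After byte 2 (0x08): reg=0xF0
After byte 3 (0x3D): reg=0x6D
Register before byte 4: 0x6D
After XOR with byte 0x82: 0xEF

Answer: 0xD9 0xB5 0x6D 0xDA 0xB3 0x61 0xC2 0x83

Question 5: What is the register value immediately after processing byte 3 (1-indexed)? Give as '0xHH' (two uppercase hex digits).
Answer: 0x6D

Derivation:
After byte 1 (0x86): reg=0x9B
After byte 2 (0x08): reg=0xF0
After byte 3 (0x3D): reg=0x6D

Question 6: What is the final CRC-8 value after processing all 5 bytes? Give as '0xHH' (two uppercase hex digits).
After byte 1 (0x86): reg=0x9B
After byte 2 (0x08): reg=0xF0
After byte 3 (0x3D): reg=0x6D
After byte 4 (0x82): reg=0x83
After byte 5 (0x89): reg=0x36

Answer: 0x36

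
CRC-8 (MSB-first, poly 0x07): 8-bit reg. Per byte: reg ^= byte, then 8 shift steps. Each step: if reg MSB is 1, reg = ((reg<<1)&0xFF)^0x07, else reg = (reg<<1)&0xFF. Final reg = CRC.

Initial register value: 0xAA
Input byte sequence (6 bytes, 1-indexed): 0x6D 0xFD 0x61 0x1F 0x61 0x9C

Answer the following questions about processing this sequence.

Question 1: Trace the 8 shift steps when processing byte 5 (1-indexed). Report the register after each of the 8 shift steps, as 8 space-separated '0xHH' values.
Answer: 0xD5 0xAD 0x5D 0xBA 0x73 0xE6 0xCB 0x91

Derivation:
After byte 1 (0x6D): reg=0x5B
After byte 2 (0xFD): reg=0x7B
After byte 3 (0x61): reg=0x46
After byte 4 (0x1F): reg=0x88
Register before byte 5: 0x88
After XOR with byte 0x61: 0xE9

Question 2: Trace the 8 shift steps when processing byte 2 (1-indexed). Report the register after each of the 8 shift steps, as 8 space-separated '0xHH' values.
Answer: 0x4B 0x96 0x2B 0x56 0xAC 0x5F 0xBE 0x7B

Derivation:
After byte 1 (0x6D): reg=0x5B
Register before byte 2: 0x5B
After XOR with byte 0xFD: 0xA6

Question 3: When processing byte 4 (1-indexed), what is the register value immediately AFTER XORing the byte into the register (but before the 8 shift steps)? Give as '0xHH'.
Answer: 0x59

Derivation:
Register before byte 4: 0x46
Byte 4: 0x1F
0x46 XOR 0x1F = 0x59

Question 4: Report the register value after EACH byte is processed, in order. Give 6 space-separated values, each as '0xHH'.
0x5B 0x7B 0x46 0x88 0x91 0x23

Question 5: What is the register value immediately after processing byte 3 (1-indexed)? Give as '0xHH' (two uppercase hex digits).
After byte 1 (0x6D): reg=0x5B
After byte 2 (0xFD): reg=0x7B
After byte 3 (0x61): reg=0x46

Answer: 0x46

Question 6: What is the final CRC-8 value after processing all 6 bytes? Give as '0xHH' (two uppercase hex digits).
Answer: 0x23

Derivation:
After byte 1 (0x6D): reg=0x5B
After byte 2 (0xFD): reg=0x7B
After byte 3 (0x61): reg=0x46
After byte 4 (0x1F): reg=0x88
After byte 5 (0x61): reg=0x91
After byte 6 (0x9C): reg=0x23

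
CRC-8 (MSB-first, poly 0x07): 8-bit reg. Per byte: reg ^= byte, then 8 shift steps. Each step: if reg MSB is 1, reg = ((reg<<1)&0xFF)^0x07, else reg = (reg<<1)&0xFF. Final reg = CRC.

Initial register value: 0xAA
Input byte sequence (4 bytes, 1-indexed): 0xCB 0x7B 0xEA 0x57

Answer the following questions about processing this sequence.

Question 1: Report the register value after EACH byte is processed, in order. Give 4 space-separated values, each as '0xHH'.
0x20 0x86 0x03 0xAB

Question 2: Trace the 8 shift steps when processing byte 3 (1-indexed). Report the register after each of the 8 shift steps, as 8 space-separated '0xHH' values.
Answer: 0xD8 0xB7 0x69 0xD2 0xA3 0x41 0x82 0x03

Derivation:
After byte 1 (0xCB): reg=0x20
After byte 2 (0x7B): reg=0x86
Register before byte 3: 0x86
After XOR with byte 0xEA: 0x6C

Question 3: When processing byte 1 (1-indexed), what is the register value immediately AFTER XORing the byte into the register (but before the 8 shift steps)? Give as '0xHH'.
Answer: 0x61

Derivation:
Register before byte 1: 0xAA
Byte 1: 0xCB
0xAA XOR 0xCB = 0x61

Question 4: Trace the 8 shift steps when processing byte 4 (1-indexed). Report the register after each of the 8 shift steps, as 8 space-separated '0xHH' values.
Answer: 0xA8 0x57 0xAE 0x5B 0xB6 0x6B 0xD6 0xAB

Derivation:
After byte 1 (0xCB): reg=0x20
After byte 2 (0x7B): reg=0x86
After byte 3 (0xEA): reg=0x03
Register before byte 4: 0x03
After XOR with byte 0x57: 0x54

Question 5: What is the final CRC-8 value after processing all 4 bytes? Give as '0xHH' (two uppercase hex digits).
After byte 1 (0xCB): reg=0x20
After byte 2 (0x7B): reg=0x86
After byte 3 (0xEA): reg=0x03
After byte 4 (0x57): reg=0xAB

Answer: 0xAB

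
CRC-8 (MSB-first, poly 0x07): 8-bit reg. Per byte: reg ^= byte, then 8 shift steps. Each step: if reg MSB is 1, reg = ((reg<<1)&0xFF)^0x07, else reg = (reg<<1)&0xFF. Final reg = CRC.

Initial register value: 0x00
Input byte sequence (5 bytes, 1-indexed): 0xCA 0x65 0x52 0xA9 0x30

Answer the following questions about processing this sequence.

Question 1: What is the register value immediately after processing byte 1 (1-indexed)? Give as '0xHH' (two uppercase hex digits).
Answer: 0x78

Derivation:
After byte 1 (0xCA): reg=0x78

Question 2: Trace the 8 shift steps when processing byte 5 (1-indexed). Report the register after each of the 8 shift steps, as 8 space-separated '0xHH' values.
After byte 1 (0xCA): reg=0x78
After byte 2 (0x65): reg=0x53
After byte 3 (0x52): reg=0x07
After byte 4 (0xA9): reg=0x43
Register before byte 5: 0x43
After XOR with byte 0x30: 0x73

Answer: 0xE6 0xCB 0x91 0x25 0x4A 0x94 0x2F 0x5E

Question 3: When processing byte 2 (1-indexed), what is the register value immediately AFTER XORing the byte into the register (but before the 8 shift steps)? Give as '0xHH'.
Answer: 0x1D

Derivation:
Register before byte 2: 0x78
Byte 2: 0x65
0x78 XOR 0x65 = 0x1D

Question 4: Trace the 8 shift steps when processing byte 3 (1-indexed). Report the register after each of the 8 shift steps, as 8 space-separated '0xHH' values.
After byte 1 (0xCA): reg=0x78
After byte 2 (0x65): reg=0x53
Register before byte 3: 0x53
After XOR with byte 0x52: 0x01

Answer: 0x02 0x04 0x08 0x10 0x20 0x40 0x80 0x07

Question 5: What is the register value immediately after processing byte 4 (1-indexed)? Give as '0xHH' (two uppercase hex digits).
Answer: 0x43

Derivation:
After byte 1 (0xCA): reg=0x78
After byte 2 (0x65): reg=0x53
After byte 3 (0x52): reg=0x07
After byte 4 (0xA9): reg=0x43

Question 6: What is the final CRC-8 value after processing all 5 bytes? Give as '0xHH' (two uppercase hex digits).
After byte 1 (0xCA): reg=0x78
After byte 2 (0x65): reg=0x53
After byte 3 (0x52): reg=0x07
After byte 4 (0xA9): reg=0x43
After byte 5 (0x30): reg=0x5E

Answer: 0x5E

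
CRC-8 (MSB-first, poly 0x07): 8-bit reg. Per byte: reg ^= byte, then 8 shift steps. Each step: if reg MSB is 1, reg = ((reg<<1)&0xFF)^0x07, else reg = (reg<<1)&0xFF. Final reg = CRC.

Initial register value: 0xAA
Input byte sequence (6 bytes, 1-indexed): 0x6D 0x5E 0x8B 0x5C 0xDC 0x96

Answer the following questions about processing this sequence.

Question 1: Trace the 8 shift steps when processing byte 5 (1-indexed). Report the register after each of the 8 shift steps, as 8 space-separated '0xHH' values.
Answer: 0x5B 0xB6 0x6B 0xD6 0xAB 0x51 0xA2 0x43

Derivation:
After byte 1 (0x6D): reg=0x5B
After byte 2 (0x5E): reg=0x1B
After byte 3 (0x8B): reg=0xF9
After byte 4 (0x5C): reg=0x72
Register before byte 5: 0x72
After XOR with byte 0xDC: 0xAE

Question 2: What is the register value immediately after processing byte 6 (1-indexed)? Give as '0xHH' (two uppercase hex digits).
Answer: 0x25

Derivation:
After byte 1 (0x6D): reg=0x5B
After byte 2 (0x5E): reg=0x1B
After byte 3 (0x8B): reg=0xF9
After byte 4 (0x5C): reg=0x72
After byte 5 (0xDC): reg=0x43
After byte 6 (0x96): reg=0x25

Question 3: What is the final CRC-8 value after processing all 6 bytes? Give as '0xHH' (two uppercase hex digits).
After byte 1 (0x6D): reg=0x5B
After byte 2 (0x5E): reg=0x1B
After byte 3 (0x8B): reg=0xF9
After byte 4 (0x5C): reg=0x72
After byte 5 (0xDC): reg=0x43
After byte 6 (0x96): reg=0x25

Answer: 0x25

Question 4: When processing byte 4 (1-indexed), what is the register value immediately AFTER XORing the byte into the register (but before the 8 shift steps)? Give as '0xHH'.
Answer: 0xA5

Derivation:
Register before byte 4: 0xF9
Byte 4: 0x5C
0xF9 XOR 0x5C = 0xA5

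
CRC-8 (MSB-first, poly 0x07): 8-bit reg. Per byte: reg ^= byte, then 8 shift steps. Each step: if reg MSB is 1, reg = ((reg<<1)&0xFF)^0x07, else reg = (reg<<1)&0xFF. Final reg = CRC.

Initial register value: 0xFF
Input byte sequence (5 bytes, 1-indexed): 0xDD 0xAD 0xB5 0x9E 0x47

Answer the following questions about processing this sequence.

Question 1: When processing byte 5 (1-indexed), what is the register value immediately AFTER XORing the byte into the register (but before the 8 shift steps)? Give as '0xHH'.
Register before byte 5: 0xE6
Byte 5: 0x47
0xE6 XOR 0x47 = 0xA1

Answer: 0xA1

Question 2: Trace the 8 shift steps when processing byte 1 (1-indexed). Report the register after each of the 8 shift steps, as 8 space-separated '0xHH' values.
Register before byte 1: 0xFF
After XOR with byte 0xDD: 0x22

Answer: 0x44 0x88 0x17 0x2E 0x5C 0xB8 0x77 0xEE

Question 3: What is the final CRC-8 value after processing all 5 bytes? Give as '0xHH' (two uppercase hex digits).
After byte 1 (0xDD): reg=0xEE
After byte 2 (0xAD): reg=0xCE
After byte 3 (0xB5): reg=0x66
After byte 4 (0x9E): reg=0xE6
After byte 5 (0x47): reg=0x6E

Answer: 0x6E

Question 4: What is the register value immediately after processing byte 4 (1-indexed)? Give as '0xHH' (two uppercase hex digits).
After byte 1 (0xDD): reg=0xEE
After byte 2 (0xAD): reg=0xCE
After byte 3 (0xB5): reg=0x66
After byte 4 (0x9E): reg=0xE6

Answer: 0xE6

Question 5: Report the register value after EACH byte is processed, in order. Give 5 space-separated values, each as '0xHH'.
0xEE 0xCE 0x66 0xE6 0x6E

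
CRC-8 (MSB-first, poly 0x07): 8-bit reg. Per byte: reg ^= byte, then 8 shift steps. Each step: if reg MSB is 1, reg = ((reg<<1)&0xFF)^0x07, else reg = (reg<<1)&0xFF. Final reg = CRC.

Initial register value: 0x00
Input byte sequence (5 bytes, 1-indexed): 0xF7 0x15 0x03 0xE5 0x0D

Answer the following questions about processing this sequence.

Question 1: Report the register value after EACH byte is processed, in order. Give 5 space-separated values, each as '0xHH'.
0xCB 0x14 0x65 0x89 0x95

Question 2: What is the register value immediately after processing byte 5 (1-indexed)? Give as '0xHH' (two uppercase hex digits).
After byte 1 (0xF7): reg=0xCB
After byte 2 (0x15): reg=0x14
After byte 3 (0x03): reg=0x65
After byte 4 (0xE5): reg=0x89
After byte 5 (0x0D): reg=0x95

Answer: 0x95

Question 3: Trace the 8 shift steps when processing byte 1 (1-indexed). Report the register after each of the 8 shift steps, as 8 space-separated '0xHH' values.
Register before byte 1: 0x00
After XOR with byte 0xF7: 0xF7

Answer: 0xE9 0xD5 0xAD 0x5D 0xBA 0x73 0xE6 0xCB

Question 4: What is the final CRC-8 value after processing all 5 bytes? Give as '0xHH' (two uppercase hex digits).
After byte 1 (0xF7): reg=0xCB
After byte 2 (0x15): reg=0x14
After byte 3 (0x03): reg=0x65
After byte 4 (0xE5): reg=0x89
After byte 5 (0x0D): reg=0x95

Answer: 0x95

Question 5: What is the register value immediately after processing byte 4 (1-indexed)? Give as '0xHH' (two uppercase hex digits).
Answer: 0x89

Derivation:
After byte 1 (0xF7): reg=0xCB
After byte 2 (0x15): reg=0x14
After byte 3 (0x03): reg=0x65
After byte 4 (0xE5): reg=0x89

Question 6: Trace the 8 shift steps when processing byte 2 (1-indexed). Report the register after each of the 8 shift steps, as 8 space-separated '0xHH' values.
Answer: 0xBB 0x71 0xE2 0xC3 0x81 0x05 0x0A 0x14

Derivation:
After byte 1 (0xF7): reg=0xCB
Register before byte 2: 0xCB
After XOR with byte 0x15: 0xDE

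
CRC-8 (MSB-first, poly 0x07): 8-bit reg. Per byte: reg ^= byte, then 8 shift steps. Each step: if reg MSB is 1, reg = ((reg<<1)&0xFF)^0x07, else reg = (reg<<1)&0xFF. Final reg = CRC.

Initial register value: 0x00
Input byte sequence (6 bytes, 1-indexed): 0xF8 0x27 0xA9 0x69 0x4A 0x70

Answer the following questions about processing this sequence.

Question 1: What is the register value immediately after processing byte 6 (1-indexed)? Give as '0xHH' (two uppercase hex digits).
After byte 1 (0xF8): reg=0xE6
After byte 2 (0x27): reg=0x49
After byte 3 (0xA9): reg=0xAE
After byte 4 (0x69): reg=0x5B
After byte 5 (0x4A): reg=0x77
After byte 6 (0x70): reg=0x15

Answer: 0x15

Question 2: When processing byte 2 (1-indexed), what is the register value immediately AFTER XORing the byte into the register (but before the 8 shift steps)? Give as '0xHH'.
Answer: 0xC1

Derivation:
Register before byte 2: 0xE6
Byte 2: 0x27
0xE6 XOR 0x27 = 0xC1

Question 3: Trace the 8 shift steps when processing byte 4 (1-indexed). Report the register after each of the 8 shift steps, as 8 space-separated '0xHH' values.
Answer: 0x89 0x15 0x2A 0x54 0xA8 0x57 0xAE 0x5B

Derivation:
After byte 1 (0xF8): reg=0xE6
After byte 2 (0x27): reg=0x49
After byte 3 (0xA9): reg=0xAE
Register before byte 4: 0xAE
After XOR with byte 0x69: 0xC7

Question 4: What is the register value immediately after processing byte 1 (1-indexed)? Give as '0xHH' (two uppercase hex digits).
After byte 1 (0xF8): reg=0xE6

Answer: 0xE6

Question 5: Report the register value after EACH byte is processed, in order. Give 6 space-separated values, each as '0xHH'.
0xE6 0x49 0xAE 0x5B 0x77 0x15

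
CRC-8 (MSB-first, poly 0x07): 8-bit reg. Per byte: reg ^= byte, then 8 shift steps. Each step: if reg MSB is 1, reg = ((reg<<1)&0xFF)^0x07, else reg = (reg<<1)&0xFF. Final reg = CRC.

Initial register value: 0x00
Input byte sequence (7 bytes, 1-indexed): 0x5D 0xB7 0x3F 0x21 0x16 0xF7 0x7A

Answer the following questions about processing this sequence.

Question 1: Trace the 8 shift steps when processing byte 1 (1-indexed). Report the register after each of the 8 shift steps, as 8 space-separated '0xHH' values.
Answer: 0xBA 0x73 0xE6 0xCB 0x91 0x25 0x4A 0x94

Derivation:
Register before byte 1: 0x00
After XOR with byte 0x5D: 0x5D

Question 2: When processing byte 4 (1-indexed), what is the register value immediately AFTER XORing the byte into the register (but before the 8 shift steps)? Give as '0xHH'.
Answer: 0x0D

Derivation:
Register before byte 4: 0x2C
Byte 4: 0x21
0x2C XOR 0x21 = 0x0D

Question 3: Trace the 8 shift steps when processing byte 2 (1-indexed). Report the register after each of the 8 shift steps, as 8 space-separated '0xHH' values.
Answer: 0x46 0x8C 0x1F 0x3E 0x7C 0xF8 0xF7 0xE9

Derivation:
After byte 1 (0x5D): reg=0x94
Register before byte 2: 0x94
After XOR with byte 0xB7: 0x23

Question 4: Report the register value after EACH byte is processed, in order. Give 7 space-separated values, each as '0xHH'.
0x94 0xE9 0x2C 0x23 0x8B 0x73 0x3F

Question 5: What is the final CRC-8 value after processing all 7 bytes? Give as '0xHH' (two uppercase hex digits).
After byte 1 (0x5D): reg=0x94
After byte 2 (0xB7): reg=0xE9
After byte 3 (0x3F): reg=0x2C
After byte 4 (0x21): reg=0x23
After byte 5 (0x16): reg=0x8B
After byte 6 (0xF7): reg=0x73
After byte 7 (0x7A): reg=0x3F

Answer: 0x3F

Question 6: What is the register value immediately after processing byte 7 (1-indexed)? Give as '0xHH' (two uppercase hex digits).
Answer: 0x3F

Derivation:
After byte 1 (0x5D): reg=0x94
After byte 2 (0xB7): reg=0xE9
After byte 3 (0x3F): reg=0x2C
After byte 4 (0x21): reg=0x23
After byte 5 (0x16): reg=0x8B
After byte 6 (0xF7): reg=0x73
After byte 7 (0x7A): reg=0x3F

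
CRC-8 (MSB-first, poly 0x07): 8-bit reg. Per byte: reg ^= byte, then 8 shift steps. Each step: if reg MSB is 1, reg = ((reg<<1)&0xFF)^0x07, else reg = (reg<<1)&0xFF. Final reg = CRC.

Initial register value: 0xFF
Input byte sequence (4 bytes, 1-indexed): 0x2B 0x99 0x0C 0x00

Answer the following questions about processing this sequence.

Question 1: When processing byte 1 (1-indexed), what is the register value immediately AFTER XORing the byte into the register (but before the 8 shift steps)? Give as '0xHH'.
Answer: 0xD4

Derivation:
Register before byte 1: 0xFF
Byte 1: 0x2B
0xFF XOR 0x2B = 0xD4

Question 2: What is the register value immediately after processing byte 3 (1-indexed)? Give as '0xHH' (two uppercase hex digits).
Answer: 0xFC

Derivation:
After byte 1 (0x2B): reg=0x22
After byte 2 (0x99): reg=0x28
After byte 3 (0x0C): reg=0xFC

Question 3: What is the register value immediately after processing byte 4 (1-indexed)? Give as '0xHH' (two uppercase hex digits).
After byte 1 (0x2B): reg=0x22
After byte 2 (0x99): reg=0x28
After byte 3 (0x0C): reg=0xFC
After byte 4 (0x00): reg=0xFA

Answer: 0xFA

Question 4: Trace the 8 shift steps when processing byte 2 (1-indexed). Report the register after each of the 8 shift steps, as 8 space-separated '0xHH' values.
Answer: 0x71 0xE2 0xC3 0x81 0x05 0x0A 0x14 0x28

Derivation:
After byte 1 (0x2B): reg=0x22
Register before byte 2: 0x22
After XOR with byte 0x99: 0xBB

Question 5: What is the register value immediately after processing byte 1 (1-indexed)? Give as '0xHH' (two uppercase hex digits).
After byte 1 (0x2B): reg=0x22

Answer: 0x22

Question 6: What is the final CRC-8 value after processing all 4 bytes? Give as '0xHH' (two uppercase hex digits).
After byte 1 (0x2B): reg=0x22
After byte 2 (0x99): reg=0x28
After byte 3 (0x0C): reg=0xFC
After byte 4 (0x00): reg=0xFA

Answer: 0xFA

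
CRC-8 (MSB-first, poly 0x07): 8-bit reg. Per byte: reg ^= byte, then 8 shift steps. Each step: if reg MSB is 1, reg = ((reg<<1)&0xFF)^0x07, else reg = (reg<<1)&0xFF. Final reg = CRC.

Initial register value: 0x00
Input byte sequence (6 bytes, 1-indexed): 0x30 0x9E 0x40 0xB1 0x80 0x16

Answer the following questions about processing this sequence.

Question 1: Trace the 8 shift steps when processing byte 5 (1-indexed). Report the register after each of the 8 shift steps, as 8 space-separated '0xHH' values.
After byte 1 (0x30): reg=0x90
After byte 2 (0x9E): reg=0x2A
After byte 3 (0x40): reg=0x11
After byte 4 (0xB1): reg=0x69
Register before byte 5: 0x69
After XOR with byte 0x80: 0xE9

Answer: 0xD5 0xAD 0x5D 0xBA 0x73 0xE6 0xCB 0x91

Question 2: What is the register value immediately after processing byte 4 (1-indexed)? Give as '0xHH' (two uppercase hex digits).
After byte 1 (0x30): reg=0x90
After byte 2 (0x9E): reg=0x2A
After byte 3 (0x40): reg=0x11
After byte 4 (0xB1): reg=0x69

Answer: 0x69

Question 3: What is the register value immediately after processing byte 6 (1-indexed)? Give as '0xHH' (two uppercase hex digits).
Answer: 0x9C

Derivation:
After byte 1 (0x30): reg=0x90
After byte 2 (0x9E): reg=0x2A
After byte 3 (0x40): reg=0x11
After byte 4 (0xB1): reg=0x69
After byte 5 (0x80): reg=0x91
After byte 6 (0x16): reg=0x9C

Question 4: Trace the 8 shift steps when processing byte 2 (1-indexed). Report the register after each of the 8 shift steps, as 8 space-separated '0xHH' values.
After byte 1 (0x30): reg=0x90
Register before byte 2: 0x90
After XOR with byte 0x9E: 0x0E

Answer: 0x1C 0x38 0x70 0xE0 0xC7 0x89 0x15 0x2A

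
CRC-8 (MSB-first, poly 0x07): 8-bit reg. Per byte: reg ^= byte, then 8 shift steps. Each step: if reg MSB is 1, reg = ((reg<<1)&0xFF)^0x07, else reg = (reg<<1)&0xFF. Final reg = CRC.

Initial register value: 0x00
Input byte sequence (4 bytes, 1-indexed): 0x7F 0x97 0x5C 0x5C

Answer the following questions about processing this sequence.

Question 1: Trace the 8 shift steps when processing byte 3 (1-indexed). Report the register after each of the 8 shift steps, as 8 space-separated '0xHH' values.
After byte 1 (0x7F): reg=0x7A
After byte 2 (0x97): reg=0x8D
Register before byte 3: 0x8D
After XOR with byte 0x5C: 0xD1

Answer: 0xA5 0x4D 0x9A 0x33 0x66 0xCC 0x9F 0x39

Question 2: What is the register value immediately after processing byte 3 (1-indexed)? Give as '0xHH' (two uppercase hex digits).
After byte 1 (0x7F): reg=0x7A
After byte 2 (0x97): reg=0x8D
After byte 3 (0x5C): reg=0x39

Answer: 0x39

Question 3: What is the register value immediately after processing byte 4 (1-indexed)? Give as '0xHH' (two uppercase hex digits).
After byte 1 (0x7F): reg=0x7A
After byte 2 (0x97): reg=0x8D
After byte 3 (0x5C): reg=0x39
After byte 4 (0x5C): reg=0x3C

Answer: 0x3C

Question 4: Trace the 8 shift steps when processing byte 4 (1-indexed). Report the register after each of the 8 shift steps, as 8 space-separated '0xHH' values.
After byte 1 (0x7F): reg=0x7A
After byte 2 (0x97): reg=0x8D
After byte 3 (0x5C): reg=0x39
Register before byte 4: 0x39
After XOR with byte 0x5C: 0x65

Answer: 0xCA 0x93 0x21 0x42 0x84 0x0F 0x1E 0x3C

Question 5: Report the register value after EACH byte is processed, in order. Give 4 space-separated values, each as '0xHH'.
0x7A 0x8D 0x39 0x3C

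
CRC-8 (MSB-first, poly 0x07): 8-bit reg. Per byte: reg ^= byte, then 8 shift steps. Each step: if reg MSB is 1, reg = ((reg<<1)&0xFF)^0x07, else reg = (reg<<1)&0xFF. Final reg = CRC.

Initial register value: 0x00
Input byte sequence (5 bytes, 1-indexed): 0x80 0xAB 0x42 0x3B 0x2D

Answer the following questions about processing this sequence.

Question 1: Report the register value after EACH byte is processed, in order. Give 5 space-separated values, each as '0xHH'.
0x89 0xEE 0x4D 0x45 0x1F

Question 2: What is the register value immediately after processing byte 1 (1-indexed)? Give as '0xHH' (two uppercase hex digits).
Answer: 0x89

Derivation:
After byte 1 (0x80): reg=0x89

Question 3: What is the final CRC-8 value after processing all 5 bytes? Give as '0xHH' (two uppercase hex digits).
After byte 1 (0x80): reg=0x89
After byte 2 (0xAB): reg=0xEE
After byte 3 (0x42): reg=0x4D
After byte 4 (0x3B): reg=0x45
After byte 5 (0x2D): reg=0x1F

Answer: 0x1F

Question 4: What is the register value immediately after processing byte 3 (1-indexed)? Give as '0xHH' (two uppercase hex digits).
Answer: 0x4D

Derivation:
After byte 1 (0x80): reg=0x89
After byte 2 (0xAB): reg=0xEE
After byte 3 (0x42): reg=0x4D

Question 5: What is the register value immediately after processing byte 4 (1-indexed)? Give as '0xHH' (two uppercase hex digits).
Answer: 0x45

Derivation:
After byte 1 (0x80): reg=0x89
After byte 2 (0xAB): reg=0xEE
After byte 3 (0x42): reg=0x4D
After byte 4 (0x3B): reg=0x45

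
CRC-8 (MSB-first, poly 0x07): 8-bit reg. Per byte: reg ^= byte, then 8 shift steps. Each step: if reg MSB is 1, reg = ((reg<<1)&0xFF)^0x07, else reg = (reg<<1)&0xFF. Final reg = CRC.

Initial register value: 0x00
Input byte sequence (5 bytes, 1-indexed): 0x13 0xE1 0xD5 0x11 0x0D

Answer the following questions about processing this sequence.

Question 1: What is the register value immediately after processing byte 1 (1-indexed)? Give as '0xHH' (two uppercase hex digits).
After byte 1 (0x13): reg=0x79

Answer: 0x79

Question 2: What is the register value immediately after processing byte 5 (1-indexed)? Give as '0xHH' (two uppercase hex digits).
After byte 1 (0x13): reg=0x79
After byte 2 (0xE1): reg=0xC1
After byte 3 (0xD5): reg=0x6C
After byte 4 (0x11): reg=0x74
After byte 5 (0x0D): reg=0x68

Answer: 0x68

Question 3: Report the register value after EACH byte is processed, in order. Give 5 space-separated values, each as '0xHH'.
0x79 0xC1 0x6C 0x74 0x68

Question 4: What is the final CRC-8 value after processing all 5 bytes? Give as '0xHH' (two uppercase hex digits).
Answer: 0x68

Derivation:
After byte 1 (0x13): reg=0x79
After byte 2 (0xE1): reg=0xC1
After byte 3 (0xD5): reg=0x6C
After byte 4 (0x11): reg=0x74
After byte 5 (0x0D): reg=0x68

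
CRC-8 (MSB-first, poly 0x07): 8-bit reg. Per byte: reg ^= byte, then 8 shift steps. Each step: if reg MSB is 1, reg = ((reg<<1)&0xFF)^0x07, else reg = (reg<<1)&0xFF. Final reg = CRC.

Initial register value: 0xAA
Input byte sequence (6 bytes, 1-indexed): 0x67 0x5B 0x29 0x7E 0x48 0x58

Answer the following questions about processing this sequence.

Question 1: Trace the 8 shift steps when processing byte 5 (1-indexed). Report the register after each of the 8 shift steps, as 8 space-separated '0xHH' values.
Answer: 0x73 0xE6 0xCB 0x91 0x25 0x4A 0x94 0x2F

Derivation:
After byte 1 (0x67): reg=0x6D
After byte 2 (0x5B): reg=0x82
After byte 3 (0x29): reg=0x58
After byte 4 (0x7E): reg=0xF2
Register before byte 5: 0xF2
After XOR with byte 0x48: 0xBA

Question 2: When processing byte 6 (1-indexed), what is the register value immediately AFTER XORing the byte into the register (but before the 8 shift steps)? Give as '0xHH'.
Register before byte 6: 0x2F
Byte 6: 0x58
0x2F XOR 0x58 = 0x77

Answer: 0x77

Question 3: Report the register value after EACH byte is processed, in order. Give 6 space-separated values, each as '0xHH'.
0x6D 0x82 0x58 0xF2 0x2F 0x42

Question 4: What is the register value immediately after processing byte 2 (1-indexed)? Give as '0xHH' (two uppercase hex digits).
After byte 1 (0x67): reg=0x6D
After byte 2 (0x5B): reg=0x82

Answer: 0x82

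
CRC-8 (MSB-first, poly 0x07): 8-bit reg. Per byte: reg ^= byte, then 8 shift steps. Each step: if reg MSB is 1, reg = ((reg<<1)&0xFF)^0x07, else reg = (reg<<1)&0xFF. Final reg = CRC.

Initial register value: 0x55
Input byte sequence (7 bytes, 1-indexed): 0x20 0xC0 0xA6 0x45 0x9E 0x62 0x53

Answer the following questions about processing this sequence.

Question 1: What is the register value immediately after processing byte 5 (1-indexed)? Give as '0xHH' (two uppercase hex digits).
Answer: 0x25

Derivation:
After byte 1 (0x20): reg=0x4C
After byte 2 (0xC0): reg=0xAD
After byte 3 (0xA6): reg=0x31
After byte 4 (0x45): reg=0x4B
After byte 5 (0x9E): reg=0x25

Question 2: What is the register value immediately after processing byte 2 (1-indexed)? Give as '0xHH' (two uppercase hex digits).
After byte 1 (0x20): reg=0x4C
After byte 2 (0xC0): reg=0xAD

Answer: 0xAD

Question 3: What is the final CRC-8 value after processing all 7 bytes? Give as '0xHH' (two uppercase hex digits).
Answer: 0x8E

Derivation:
After byte 1 (0x20): reg=0x4C
After byte 2 (0xC0): reg=0xAD
After byte 3 (0xA6): reg=0x31
After byte 4 (0x45): reg=0x4B
After byte 5 (0x9E): reg=0x25
After byte 6 (0x62): reg=0xD2
After byte 7 (0x53): reg=0x8E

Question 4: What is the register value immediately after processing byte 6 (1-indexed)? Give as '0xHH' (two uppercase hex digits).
After byte 1 (0x20): reg=0x4C
After byte 2 (0xC0): reg=0xAD
After byte 3 (0xA6): reg=0x31
After byte 4 (0x45): reg=0x4B
After byte 5 (0x9E): reg=0x25
After byte 6 (0x62): reg=0xD2

Answer: 0xD2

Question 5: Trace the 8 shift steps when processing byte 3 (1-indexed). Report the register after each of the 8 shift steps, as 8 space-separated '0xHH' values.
After byte 1 (0x20): reg=0x4C
After byte 2 (0xC0): reg=0xAD
Register before byte 3: 0xAD
After XOR with byte 0xA6: 0x0B

Answer: 0x16 0x2C 0x58 0xB0 0x67 0xCE 0x9B 0x31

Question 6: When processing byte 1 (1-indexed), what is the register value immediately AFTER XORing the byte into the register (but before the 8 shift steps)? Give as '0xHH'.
Register before byte 1: 0x55
Byte 1: 0x20
0x55 XOR 0x20 = 0x75

Answer: 0x75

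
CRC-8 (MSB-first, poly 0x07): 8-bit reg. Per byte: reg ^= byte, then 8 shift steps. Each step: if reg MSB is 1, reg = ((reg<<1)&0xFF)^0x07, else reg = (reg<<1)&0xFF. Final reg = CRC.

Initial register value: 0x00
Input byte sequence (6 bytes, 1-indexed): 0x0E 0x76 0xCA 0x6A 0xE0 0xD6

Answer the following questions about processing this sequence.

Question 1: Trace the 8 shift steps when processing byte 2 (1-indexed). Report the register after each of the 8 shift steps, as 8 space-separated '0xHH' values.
After byte 1 (0x0E): reg=0x2A
Register before byte 2: 0x2A
After XOR with byte 0x76: 0x5C

Answer: 0xB8 0x77 0xEE 0xDB 0xB1 0x65 0xCA 0x93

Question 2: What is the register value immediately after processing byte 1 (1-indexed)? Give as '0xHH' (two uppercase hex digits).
Answer: 0x2A

Derivation:
After byte 1 (0x0E): reg=0x2A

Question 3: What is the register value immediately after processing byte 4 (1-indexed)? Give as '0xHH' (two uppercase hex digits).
Answer: 0xA0

Derivation:
After byte 1 (0x0E): reg=0x2A
After byte 2 (0x76): reg=0x93
After byte 3 (0xCA): reg=0x88
After byte 4 (0x6A): reg=0xA0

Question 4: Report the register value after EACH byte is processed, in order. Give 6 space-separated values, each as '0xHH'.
0x2A 0x93 0x88 0xA0 0xC7 0x77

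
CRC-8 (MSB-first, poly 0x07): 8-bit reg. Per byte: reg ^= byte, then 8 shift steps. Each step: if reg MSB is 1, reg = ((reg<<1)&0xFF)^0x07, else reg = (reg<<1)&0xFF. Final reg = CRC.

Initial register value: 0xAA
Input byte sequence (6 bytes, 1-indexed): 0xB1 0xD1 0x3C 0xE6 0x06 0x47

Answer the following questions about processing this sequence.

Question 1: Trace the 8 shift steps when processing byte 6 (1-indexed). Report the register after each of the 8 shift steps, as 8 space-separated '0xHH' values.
After byte 1 (0xB1): reg=0x41
After byte 2 (0xD1): reg=0xF9
After byte 3 (0x3C): reg=0x55
After byte 4 (0xE6): reg=0x10
After byte 5 (0x06): reg=0x62
Register before byte 6: 0x62
After XOR with byte 0x47: 0x25

Answer: 0x4A 0x94 0x2F 0x5E 0xBC 0x7F 0xFE 0xFB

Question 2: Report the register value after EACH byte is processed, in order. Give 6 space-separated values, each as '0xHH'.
0x41 0xF9 0x55 0x10 0x62 0xFB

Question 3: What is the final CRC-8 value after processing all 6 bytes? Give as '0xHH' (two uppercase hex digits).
Answer: 0xFB

Derivation:
After byte 1 (0xB1): reg=0x41
After byte 2 (0xD1): reg=0xF9
After byte 3 (0x3C): reg=0x55
After byte 4 (0xE6): reg=0x10
After byte 5 (0x06): reg=0x62
After byte 6 (0x47): reg=0xFB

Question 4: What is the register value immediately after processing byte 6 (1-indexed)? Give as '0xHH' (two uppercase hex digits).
After byte 1 (0xB1): reg=0x41
After byte 2 (0xD1): reg=0xF9
After byte 3 (0x3C): reg=0x55
After byte 4 (0xE6): reg=0x10
After byte 5 (0x06): reg=0x62
After byte 6 (0x47): reg=0xFB

Answer: 0xFB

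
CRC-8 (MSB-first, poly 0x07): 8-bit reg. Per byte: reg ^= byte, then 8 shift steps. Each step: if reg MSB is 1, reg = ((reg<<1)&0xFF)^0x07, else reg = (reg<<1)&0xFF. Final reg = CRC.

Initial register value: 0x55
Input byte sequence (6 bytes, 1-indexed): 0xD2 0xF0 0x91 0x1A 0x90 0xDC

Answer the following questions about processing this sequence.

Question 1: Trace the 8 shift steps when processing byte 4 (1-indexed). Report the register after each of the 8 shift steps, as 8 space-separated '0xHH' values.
Answer: 0xDD 0xBD 0x7D 0xFA 0xF3 0xE1 0xC5 0x8D

Derivation:
After byte 1 (0xD2): reg=0x9C
After byte 2 (0xF0): reg=0x03
After byte 3 (0x91): reg=0xF7
Register before byte 4: 0xF7
After XOR with byte 0x1A: 0xED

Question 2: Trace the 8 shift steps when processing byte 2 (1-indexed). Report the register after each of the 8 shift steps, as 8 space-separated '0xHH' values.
After byte 1 (0xD2): reg=0x9C
Register before byte 2: 0x9C
After XOR with byte 0xF0: 0x6C

Answer: 0xD8 0xB7 0x69 0xD2 0xA3 0x41 0x82 0x03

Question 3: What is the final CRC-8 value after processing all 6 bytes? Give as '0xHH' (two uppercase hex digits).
After byte 1 (0xD2): reg=0x9C
After byte 2 (0xF0): reg=0x03
After byte 3 (0x91): reg=0xF7
After byte 4 (0x1A): reg=0x8D
After byte 5 (0x90): reg=0x53
After byte 6 (0xDC): reg=0xA4

Answer: 0xA4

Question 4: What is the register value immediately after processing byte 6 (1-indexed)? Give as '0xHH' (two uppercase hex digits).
After byte 1 (0xD2): reg=0x9C
After byte 2 (0xF0): reg=0x03
After byte 3 (0x91): reg=0xF7
After byte 4 (0x1A): reg=0x8D
After byte 5 (0x90): reg=0x53
After byte 6 (0xDC): reg=0xA4

Answer: 0xA4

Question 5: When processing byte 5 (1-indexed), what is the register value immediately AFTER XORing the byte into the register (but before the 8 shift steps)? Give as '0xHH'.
Answer: 0x1D

Derivation:
Register before byte 5: 0x8D
Byte 5: 0x90
0x8D XOR 0x90 = 0x1D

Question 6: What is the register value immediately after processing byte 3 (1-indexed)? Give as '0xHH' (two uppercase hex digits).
After byte 1 (0xD2): reg=0x9C
After byte 2 (0xF0): reg=0x03
After byte 3 (0x91): reg=0xF7

Answer: 0xF7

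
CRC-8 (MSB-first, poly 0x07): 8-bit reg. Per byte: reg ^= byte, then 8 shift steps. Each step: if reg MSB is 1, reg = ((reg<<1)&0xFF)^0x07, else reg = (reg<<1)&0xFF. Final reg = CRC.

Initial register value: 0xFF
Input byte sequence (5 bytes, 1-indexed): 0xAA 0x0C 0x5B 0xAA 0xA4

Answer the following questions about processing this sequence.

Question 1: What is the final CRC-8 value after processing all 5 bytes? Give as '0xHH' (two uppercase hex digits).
Answer: 0xD8

Derivation:
After byte 1 (0xAA): reg=0xAC
After byte 2 (0x0C): reg=0x69
After byte 3 (0x5B): reg=0x9E
After byte 4 (0xAA): reg=0x8C
After byte 5 (0xA4): reg=0xD8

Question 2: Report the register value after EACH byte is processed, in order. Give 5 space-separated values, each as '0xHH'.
0xAC 0x69 0x9E 0x8C 0xD8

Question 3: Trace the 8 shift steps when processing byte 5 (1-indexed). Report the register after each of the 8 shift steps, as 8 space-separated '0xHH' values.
Answer: 0x50 0xA0 0x47 0x8E 0x1B 0x36 0x6C 0xD8

Derivation:
After byte 1 (0xAA): reg=0xAC
After byte 2 (0x0C): reg=0x69
After byte 3 (0x5B): reg=0x9E
After byte 4 (0xAA): reg=0x8C
Register before byte 5: 0x8C
After XOR with byte 0xA4: 0x28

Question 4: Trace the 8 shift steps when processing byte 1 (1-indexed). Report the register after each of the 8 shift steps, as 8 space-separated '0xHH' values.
Answer: 0xAA 0x53 0xA6 0x4B 0x96 0x2B 0x56 0xAC

Derivation:
Register before byte 1: 0xFF
After XOR with byte 0xAA: 0x55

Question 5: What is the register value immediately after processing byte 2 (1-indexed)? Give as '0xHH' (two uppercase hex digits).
Answer: 0x69

Derivation:
After byte 1 (0xAA): reg=0xAC
After byte 2 (0x0C): reg=0x69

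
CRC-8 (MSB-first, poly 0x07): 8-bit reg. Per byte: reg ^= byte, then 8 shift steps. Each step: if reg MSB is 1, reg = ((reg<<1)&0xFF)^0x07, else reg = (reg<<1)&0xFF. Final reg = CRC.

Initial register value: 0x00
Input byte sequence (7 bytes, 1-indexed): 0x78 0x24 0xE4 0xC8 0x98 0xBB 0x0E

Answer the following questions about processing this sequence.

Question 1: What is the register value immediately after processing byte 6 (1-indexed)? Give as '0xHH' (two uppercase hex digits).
Answer: 0xF6

Derivation:
After byte 1 (0x78): reg=0x6F
After byte 2 (0x24): reg=0xF6
After byte 3 (0xE4): reg=0x7E
After byte 4 (0xC8): reg=0x0B
After byte 5 (0x98): reg=0xF0
After byte 6 (0xBB): reg=0xF6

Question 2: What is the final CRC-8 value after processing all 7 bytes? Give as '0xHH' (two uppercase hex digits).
After byte 1 (0x78): reg=0x6F
After byte 2 (0x24): reg=0xF6
After byte 3 (0xE4): reg=0x7E
After byte 4 (0xC8): reg=0x0B
After byte 5 (0x98): reg=0xF0
After byte 6 (0xBB): reg=0xF6
After byte 7 (0x0E): reg=0xE6

Answer: 0xE6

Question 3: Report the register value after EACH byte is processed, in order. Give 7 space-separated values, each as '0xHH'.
0x6F 0xF6 0x7E 0x0B 0xF0 0xF6 0xE6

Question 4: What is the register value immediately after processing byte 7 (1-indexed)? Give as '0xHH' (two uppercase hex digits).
Answer: 0xE6

Derivation:
After byte 1 (0x78): reg=0x6F
After byte 2 (0x24): reg=0xF6
After byte 3 (0xE4): reg=0x7E
After byte 4 (0xC8): reg=0x0B
After byte 5 (0x98): reg=0xF0
After byte 6 (0xBB): reg=0xF6
After byte 7 (0x0E): reg=0xE6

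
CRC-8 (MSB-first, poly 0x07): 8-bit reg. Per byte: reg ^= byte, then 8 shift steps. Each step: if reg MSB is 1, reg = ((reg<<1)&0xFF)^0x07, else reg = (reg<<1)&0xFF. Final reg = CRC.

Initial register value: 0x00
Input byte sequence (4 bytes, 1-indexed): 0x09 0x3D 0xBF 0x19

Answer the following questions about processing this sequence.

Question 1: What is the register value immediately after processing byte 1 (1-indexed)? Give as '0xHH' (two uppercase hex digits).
After byte 1 (0x09): reg=0x3F

Answer: 0x3F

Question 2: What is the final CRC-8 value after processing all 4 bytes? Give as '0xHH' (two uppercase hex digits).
Answer: 0x15

Derivation:
After byte 1 (0x09): reg=0x3F
After byte 2 (0x3D): reg=0x0E
After byte 3 (0xBF): reg=0x1E
After byte 4 (0x19): reg=0x15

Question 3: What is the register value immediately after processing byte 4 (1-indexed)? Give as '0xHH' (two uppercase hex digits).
Answer: 0x15

Derivation:
After byte 1 (0x09): reg=0x3F
After byte 2 (0x3D): reg=0x0E
After byte 3 (0xBF): reg=0x1E
After byte 4 (0x19): reg=0x15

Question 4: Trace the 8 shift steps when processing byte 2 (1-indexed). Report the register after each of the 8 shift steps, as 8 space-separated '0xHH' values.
Answer: 0x04 0x08 0x10 0x20 0x40 0x80 0x07 0x0E

Derivation:
After byte 1 (0x09): reg=0x3F
Register before byte 2: 0x3F
After XOR with byte 0x3D: 0x02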